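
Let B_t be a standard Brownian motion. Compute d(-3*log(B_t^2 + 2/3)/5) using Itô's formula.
d(-3*log(B_t^2 + 2/3)/5) = (9*(3*B_t^2 - 2)/(5*(3*B_t^2 + 2)^2)) dt + (-18*B_t/(15*B_t^2 + 10)) dB_t

Itô's formula for f(B_t) gives d f(B_t) = f'(B_t) dB_t + (1/2) f''(B_t) dt. Compute derivatives of f(x) = -3*log(x^2 + 2/3)/5:
  f'(x)  = -18*x/(15*x^2 + 10)
  f''(x) = 18*(3*x^2 - 2)/(5*(3*x^2 + 2)^2)
Substitute x = B_t and multiply the f'' term by 1/2:
  drift     = (1/2) * (18*(3*x^2 - 2)/(5*(3*x^2 + 2)^2)) evaluated at B_t = 9*(3*B_t^2 - 2)/(5*(3*B_t^2 + 2)^2)
  diffusion = (-18*x/(15*x^2 + 10)) evaluated at B_t = -18*B_t/(15*B_t^2 + 10)
Therefore d(-3*log(B_t^2 + 2/3)/5) = (9*(3*B_t^2 - 2)/(5*(3*B_t^2 + 2)^2)) dt + (-18*B_t/(15*B_t^2 + 10)) dB_t.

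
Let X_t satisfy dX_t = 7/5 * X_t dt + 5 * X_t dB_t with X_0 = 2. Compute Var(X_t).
Var(X_t) = 4*(exp(25*t) - 1)*exp(14*t/5)

For GBM dX = mu X dt + sigma X dB with X_0 = x_0, apply Itô to Y = log X: dY = (mu - sigma^2/2) dt + sigma dB, so Y_t = log(x_0) + (mu - sigma^2/2) t + sigma B_t and hence X_t = x_0 * exp((mu - sigma^2/2) t + sigma B_t).
With mu = 7/5, sigma = 5, x_0 = 2, this gives:
  X_t = 2 * exp((-111/10) * t + (5) * B_t).
Since sigma*B_t ~ Normal(0, sigma^2 t), E[exp(sigma*B_t)] = exp(sigma^2 t / 2); so E[X_t] = x_0 * exp((mu - sigma^2/2) t) * exp(sigma^2 t / 2) = x_0 * exp(mu t) = 2*exp(7*t/5).
Var(X_t) = E[X_t^2] - (E[X_t])^2 = x_0^2 * exp(2 mu t) * (exp(sigma^2 t) - 1) = 4*(exp(25*t) - 1)*exp(14*t/5).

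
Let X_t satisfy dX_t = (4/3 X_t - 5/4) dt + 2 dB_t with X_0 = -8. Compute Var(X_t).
Var(X_t) = 3*exp(8*t/3)/2 - 3/2

The variance V(t) = Var(X_t) satisfies V'(t) = 2 a V(t) + c^2 with V(0) = 0 (drift coefficient is linear in X, diffusion is constant). With a = 4/3, c = 2, the solution is
  V(t) = (c^2 / (2 a)) * (exp(2 a t) - 1)
       = (2^2 / (2*(4/3))) * (exp((8/3) t) - 1)
       = 3*exp(8*t/3)/2 - 3/2.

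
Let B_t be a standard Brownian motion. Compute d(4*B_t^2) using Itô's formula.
d(4*B_t^2) = (4) dt + (8*B_t) dB_t

Itô's formula for f(B_t) gives d f(B_t) = f'(B_t) dB_t + (1/2) f''(B_t) dt. Compute derivatives of f(x) = 4*x^2:
  f'(x)  = 8*x
  f''(x) = 8
Substitute x = B_t and multiply the f'' term by 1/2:
  drift     = (1/2) * (8) evaluated at B_t = 4
  diffusion = (8*x) evaluated at B_t = 8*B_t
Therefore d(4*B_t^2) = (4) dt + (8*B_t) dB_t.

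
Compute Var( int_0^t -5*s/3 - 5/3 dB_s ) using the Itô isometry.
Var = 25*t*(t^2 + 3*t + 3)/27

The Itô integral of a deterministic integrand f(s) has mean 0 because each increment f(s) * (B_{s+ds} - B_s) has mean 0. By the Itô isometry:
  Var( int_0^t f(s) dB_s ) = E[ (int_0^t f(s) dB_s)^2 ] = int_0^t f(s)^2 ds.
Here f(s) = -5*s/3 - 5/3, so f(s)^2 = 25*(s + 1)^2/9. Integrate:
  int_0^t (25*(s + 1)^2/9) ds = 25*t*(t^2 + 3*t + 3)/27.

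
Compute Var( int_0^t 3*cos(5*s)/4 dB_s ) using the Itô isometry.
Var = 9*t/32 + 9*sin(10*t)/320

The Itô integral of a deterministic integrand f(s) has mean 0 because each increment f(s) * (B_{s+ds} - B_s) has mean 0. By the Itô isometry:
  Var( int_0^t f(s) dB_s ) = E[ (int_0^t f(s) dB_s)^2 ] = int_0^t f(s)^2 ds.
Here f(s) = 3*cos(5*s)/4, so f(s)^2 = 9*cos(5*s)^2/16. Integrate:
  int_0^t (9*cos(5*s)^2/16) ds = 9*t/32 + 9*sin(10*t)/320.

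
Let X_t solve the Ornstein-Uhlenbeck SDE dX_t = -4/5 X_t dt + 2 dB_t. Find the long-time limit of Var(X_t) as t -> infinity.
lim Var(X_t) = 5/2

The OU SDE dX = -theta X dt + sigma dB admits the integrating factor exp(theta t): d(exp(theta t) X_t) = sigma exp(theta t) dB_t. Integrating from 0 to t gives X_t = x_0 * exp(-theta t) + sigma * int_0^t exp(-theta (t-s)) dB_s for any initial x_0. The Itô integral has variance (by the Itô isometry) sigma^2 * int_0^t exp(-2 theta (t - s)) ds = sigma^2 * (1 - exp(-2 theta t)) / (2 theta), independent of x_0.
With theta = 4/5, sigma = 2:
  Var(X_t) = (2)^2 * (1 - exp(-2*4/5 t)) / (2 * 4/5) = 5/2 - 5*exp(-8*t/5)/2.
As t -> infinity, exp(-2*4/5 t) -> 0, so the stationary variance is sigma^2 / (2 theta) = 5/2.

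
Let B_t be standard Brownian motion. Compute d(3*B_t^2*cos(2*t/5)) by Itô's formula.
d(3*B_t^2*cos(2*t/5)) = (-6*B_t^2*sin(2*t/5)/5 + 3*cos(2*t/5)) dt + (6*B_t*cos(2*t/5)) dB_t

Itô's formula for f(t, x): d f(t, B_t) = (f_t + (1/2) f_xx) dt + f_x dB_t. Compute partials of f(t, x) = 3*x^2*cos(2*t/5):
  f_t(t,x)  = -6*x^2*sin(2*t/5)/5
  f_x(t,x)  = 6*x*cos(2*t/5)
  f_xx(t,x) = 6*cos(2*t/5)
Assemble drift = f_t + (1/2) f_xx = -6*x^2*sin(2*t/5)/5 + 3*cos(2*t/5) and diffusion = f_x = 6*x*cos(2*t/5). Substituting x = B_t:
  d(3*B_t^2*cos(2*t/5)) = (-6*B_t^2*sin(2*t/5)/5 + 3*cos(2*t/5)) dt + (6*B_t*cos(2*t/5)) dB_t.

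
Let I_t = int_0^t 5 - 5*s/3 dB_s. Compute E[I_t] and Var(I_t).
E[I_t] = 0; Var(I_t) = 25*t*(t^2 - 9*t + 27)/27

The Itô integral of a deterministic integrand f(s) has mean 0 because each increment f(s) * (B_{s+ds} - B_s) has mean 0. By the Itô isometry:
  Var( int_0^t f(s) dB_s ) = E[ (int_0^t f(s) dB_s)^2 ] = int_0^t f(s)^2 ds.
Here f(s) = 5 - 5*s/3, so f(s)^2 = 25*(s - 3)^2/9. Integrate:
  int_0^t (25*(s - 3)^2/9) ds = 25*t*(t^2 - 9*t + 27)/27.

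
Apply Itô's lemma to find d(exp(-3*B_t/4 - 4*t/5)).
d(exp(-3*B_t/4 - 4*t/5)) = (-83*exp(-3*B_t/4 - 4*t/5)/160) dt + (-3*exp(-3*B_t/4 - 4*t/5)/4) dB_t

Itô's formula for f(t, x): d f(t, B_t) = (f_t + (1/2) f_xx) dt + f_x dB_t. Compute partials of f(t, x) = exp(-4*t/5 - 3*x/4):
  f_t(t,x)  = -4*exp(-4*t/5 - 3*x/4)/5
  f_x(t,x)  = -3*exp(-4*t/5 - 3*x/4)/4
  f_xx(t,x) = 9*exp(-4*t/5 - 3*x/4)/16
Assemble drift = f_t + (1/2) f_xx = -83*exp(-4*t/5 - 3*x/4)/160 and diffusion = f_x = -3*exp(-4*t/5 - 3*x/4)/4. Substituting x = B_t:
  d(exp(-3*B_t/4 - 4*t/5)) = (-83*exp(-3*B_t/4 - 4*t/5)/160) dt + (-3*exp(-3*B_t/4 - 4*t/5)/4) dB_t.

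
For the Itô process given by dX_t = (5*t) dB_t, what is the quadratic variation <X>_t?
<X>_t = 25*t^3/3

For an Itô process dX_t = a(t) dt + b(t) dB_t, the quadratic variation is <X>_t = int_0^t b(s)^2 ds (the drift term does not contribute). Here b(s) = 5*s, so
  b(s)^2 = 25*s^2.
Integrating from 0 to t:
  <X>_t = int_0^t (25*s^2) ds = 25*t^3/3.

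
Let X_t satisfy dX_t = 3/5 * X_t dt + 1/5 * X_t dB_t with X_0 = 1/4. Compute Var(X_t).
Var(X_t) = (exp(t/25) - 1)*exp(6*t/5)/16

For GBM dX = mu X dt + sigma X dB with X_0 = x_0, apply Itô to Y = log X: dY = (mu - sigma^2/2) dt + sigma dB, so Y_t = log(x_0) + (mu - sigma^2/2) t + sigma B_t and hence X_t = x_0 * exp((mu - sigma^2/2) t + sigma B_t).
With mu = 3/5, sigma = 1/5, x_0 = 1/4, this gives:
  X_t = 1/4 * exp((29/50) * t + (1/5) * B_t).
Since sigma*B_t ~ Normal(0, sigma^2 t), E[exp(sigma*B_t)] = exp(sigma^2 t / 2); so E[X_t] = x_0 * exp((mu - sigma^2/2) t) * exp(sigma^2 t / 2) = x_0 * exp(mu t) = exp(3*t/5)/4.
Var(X_t) = E[X_t^2] - (E[X_t])^2 = x_0^2 * exp(2 mu t) * (exp(sigma^2 t) - 1) = (exp(t/25) - 1)*exp(6*t/5)/16.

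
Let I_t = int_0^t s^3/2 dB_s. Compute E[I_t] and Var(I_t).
E[I_t] = 0; Var(I_t) = t^7/28

The Itô integral of a deterministic integrand f(s) has mean 0 because each increment f(s) * (B_{s+ds} - B_s) has mean 0. By the Itô isometry:
  Var( int_0^t f(s) dB_s ) = E[ (int_0^t f(s) dB_s)^2 ] = int_0^t f(s)^2 ds.
Here f(s) = s^3/2, so f(s)^2 = s^6/4. Integrate:
  int_0^t (s^6/4) ds = t^7/28.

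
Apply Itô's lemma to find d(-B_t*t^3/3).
d(-B_t*t^3/3) = (-B_t*t^2) dt + (-t^3/3) dB_t

Itô's formula for f(t, x): d f(t, B_t) = (f_t + (1/2) f_xx) dt + f_x dB_t. Compute partials of f(t, x) = -t^3*x/3:
  f_t(t,x)  = -t^2*x
  f_x(t,x)  = -t^3/3
  f_xx(t,x) = 0
Assemble drift = f_t + (1/2) f_xx = -t^2*x and diffusion = f_x = -t^3/3. Substituting x = B_t:
  d(-B_t*t^3/3) = (-B_t*t^2) dt + (-t^3/3) dB_t.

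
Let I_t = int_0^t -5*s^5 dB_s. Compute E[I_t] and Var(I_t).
E[I_t] = 0; Var(I_t) = 25*t^11/11

The Itô integral of a deterministic integrand f(s) has mean 0 because each increment f(s) * (B_{s+ds} - B_s) has mean 0. By the Itô isometry:
  Var( int_0^t f(s) dB_s ) = E[ (int_0^t f(s) dB_s)^2 ] = int_0^t f(s)^2 ds.
Here f(s) = -5*s^5, so f(s)^2 = 25*s^10. Integrate:
  int_0^t (25*s^10) ds = 25*t^11/11.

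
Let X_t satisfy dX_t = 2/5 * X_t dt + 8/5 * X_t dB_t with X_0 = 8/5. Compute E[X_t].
E[X_t] = 8*exp(2*t/5)/5

For GBM dX = mu X dt + sigma X dB with X_0 = x_0, apply Itô to Y = log X: dY = (mu - sigma^2/2) dt + sigma dB, so Y_t = log(x_0) + (mu - sigma^2/2) t + sigma B_t and hence X_t = x_0 * exp((mu - sigma^2/2) t + sigma B_t).
With mu = 2/5, sigma = 8/5, x_0 = 8/5, this gives:
  X_t = 8/5 * exp((-22/25) * t + (8/5) * B_t).
Since sigma*B_t ~ Normal(0, sigma^2 t), E[exp(sigma*B_t)] = exp(sigma^2 t / 2); so E[X_t] = x_0 * exp((mu - sigma^2/2) t) * exp(sigma^2 t / 2) = x_0 * exp(mu t) = 8*exp(2*t/5)/5.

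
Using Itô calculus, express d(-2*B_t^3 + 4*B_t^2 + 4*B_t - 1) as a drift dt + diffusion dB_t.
d(-2*B_t^3 + 4*B_t^2 + 4*B_t - 1) = (4 - 6*B_t) dt + (-6*B_t^2 + 8*B_t + 4) dB_t

Itô's formula for f(B_t) gives d f(B_t) = f'(B_t) dB_t + (1/2) f''(B_t) dt. Compute derivatives of f(x) = -2*x^3 + 4*x^2 + 4*x - 1:
  f'(x)  = -6*x^2 + 8*x + 4
  f''(x) = 8 - 12*x
Substitute x = B_t and multiply the f'' term by 1/2:
  drift     = (1/2) * (8 - 12*x) evaluated at B_t = 4 - 6*B_t
  diffusion = (-6*x^2 + 8*x + 4) evaluated at B_t = -6*B_t^2 + 8*B_t + 4
Therefore d(-2*B_t^3 + 4*B_t^2 + 4*B_t - 1) = (4 - 6*B_t) dt + (-6*B_t^2 + 8*B_t + 4) dB_t.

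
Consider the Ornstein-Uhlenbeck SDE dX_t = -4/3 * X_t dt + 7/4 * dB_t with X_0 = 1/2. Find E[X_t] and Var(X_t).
E[X_t] = exp(-4*t/3)/2; Var(X_t) = 147/128 - 147*exp(-8*t/3)/128

The OU SDE dX = -theta X dt + sigma dB admits the integrating factor exp(theta t): d(exp(theta t) X_t) = sigma exp(theta t) dB_t. Integrating from 0 to t:
  X_t = x_0 * exp(-theta t) + sigma * int_0^t exp(-theta (t-s)) dB_s.
The Itô integral has mean 0 and (by the Itô isometry) variance sigma^2 * int_0^t exp(-2 theta (t - s)) ds = sigma^2 * (1 - exp(-2 theta t)) / (2 theta).
With theta = 4/3, sigma = 7/4, x_0 = 1/2:
  E[X_t] = 1/2 * exp(-4/3 t) = exp(-4*t/3)/2
  Var(X_t) = (7/4)^2 * (1 - exp(-2*4/3 t)) / (2 * 4/3) = 147/128 - 147*exp(-8*t/3)/128.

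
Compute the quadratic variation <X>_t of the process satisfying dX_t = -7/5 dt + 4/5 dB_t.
<X>_t = 16*t/25

For an Itô process dX_t = a(t) dt + b(t) dB_t, the quadratic variation is <X>_t = int_0^t b(s)^2 ds (the drift term does not contribute). Here b(s) = 4/5, so
  b(s)^2 = 16/25.
Integrating from 0 to t:
  <X>_t = int_0^t (16/25) ds = 16*t/25.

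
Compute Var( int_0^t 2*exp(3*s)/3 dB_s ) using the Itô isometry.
Var = 2*exp(6*t)/27 - 2/27

The Itô integral of a deterministic integrand f(s) has mean 0 because each increment f(s) * (B_{s+ds} - B_s) has mean 0. By the Itô isometry:
  Var( int_0^t f(s) dB_s ) = E[ (int_0^t f(s) dB_s)^2 ] = int_0^t f(s)^2 ds.
Here f(s) = 2*exp(3*s)/3, so f(s)^2 = 4*exp(6*s)/9. Integrate:
  int_0^t (4*exp(6*s)/9) ds = 2*exp(6*t)/27 - 2/27.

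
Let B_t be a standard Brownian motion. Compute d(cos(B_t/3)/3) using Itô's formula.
d(cos(B_t/3)/3) = (-cos(B_t/3)/54) dt + (-sin(B_t/3)/9) dB_t

Itô's formula for f(B_t) gives d f(B_t) = f'(B_t) dB_t + (1/2) f''(B_t) dt. Compute derivatives of f(x) = cos(x/3)/3:
  f'(x)  = -sin(x/3)/9
  f''(x) = -cos(x/3)/27
Substitute x = B_t and multiply the f'' term by 1/2:
  drift     = (1/2) * (-cos(x/3)/27) evaluated at B_t = -cos(B_t/3)/54
  diffusion = (-sin(x/3)/9) evaluated at B_t = -sin(B_t/3)/9
Therefore d(cos(B_t/3)/3) = (-cos(B_t/3)/54) dt + (-sin(B_t/3)/9) dB_t.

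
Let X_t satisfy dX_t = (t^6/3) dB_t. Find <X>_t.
<X>_t = t^13/117

For an Itô process dX_t = a(t) dt + b(t) dB_t, the quadratic variation is <X>_t = int_0^t b(s)^2 ds (the drift term does not contribute). Here b(s) = s^6/3, so
  b(s)^2 = s^12/9.
Integrating from 0 to t:
  <X>_t = int_0^t (s^12/9) ds = t^13/117.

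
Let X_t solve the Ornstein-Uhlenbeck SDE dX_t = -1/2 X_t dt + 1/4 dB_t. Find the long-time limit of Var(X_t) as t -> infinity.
lim Var(X_t) = 1/16

The OU SDE dX = -theta X dt + sigma dB admits the integrating factor exp(theta t): d(exp(theta t) X_t) = sigma exp(theta t) dB_t. Integrating from 0 to t gives X_t = x_0 * exp(-theta t) + sigma * int_0^t exp(-theta (t-s)) dB_s for any initial x_0. The Itô integral has variance (by the Itô isometry) sigma^2 * int_0^t exp(-2 theta (t - s)) ds = sigma^2 * (1 - exp(-2 theta t)) / (2 theta), independent of x_0.
With theta = 1/2, sigma = 1/4:
  Var(X_t) = (1/4)^2 * (1 - exp(-2*1/2 t)) / (2 * 1/2) = (exp(t) - 1)*exp(-t)/16.
As t -> infinity, exp(-2*1/2 t) -> 0, so the stationary variance is sigma^2 / (2 theta) = 1/16.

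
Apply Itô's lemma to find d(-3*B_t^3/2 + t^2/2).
d(-3*B_t^3/2 + t^2/2) = (-9*B_t/2 + t) dt + (-9*B_t^2/2) dB_t

Itô's formula for f(t, x): d f(t, B_t) = (f_t + (1/2) f_xx) dt + f_x dB_t. Compute partials of f(t, x) = t^2/2 - 3*x^3/2:
  f_t(t,x)  = t
  f_x(t,x)  = -9*x^2/2
  f_xx(t,x) = -9*x
Assemble drift = f_t + (1/2) f_xx = t - 9*x/2 and diffusion = f_x = -9*x^2/2. Substituting x = B_t:
  d(-3*B_t^3/2 + t^2/2) = (-9*B_t/2 + t) dt + (-9*B_t^2/2) dB_t.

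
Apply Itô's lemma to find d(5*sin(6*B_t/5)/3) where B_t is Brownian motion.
d(5*sin(6*B_t/5)/3) = (-6*sin(6*B_t/5)/5) dt + (2*cos(6*B_t/5)) dB_t

Itô's formula for f(B_t) gives d f(B_t) = f'(B_t) dB_t + (1/2) f''(B_t) dt. Compute derivatives of f(x) = 5*sin(6*x/5)/3:
  f'(x)  = 2*cos(6*x/5)
  f''(x) = -12*sin(6*x/5)/5
Substitute x = B_t and multiply the f'' term by 1/2:
  drift     = (1/2) * (-12*sin(6*x/5)/5) evaluated at B_t = -6*sin(6*B_t/5)/5
  diffusion = (2*cos(6*x/5)) evaluated at B_t = 2*cos(6*B_t/5)
Therefore d(5*sin(6*B_t/5)/3) = (-6*sin(6*B_t/5)/5) dt + (2*cos(6*B_t/5)) dB_t.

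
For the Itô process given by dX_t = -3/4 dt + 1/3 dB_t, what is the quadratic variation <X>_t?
<X>_t = t/9

For an Itô process dX_t = a(t) dt + b(t) dB_t, the quadratic variation is <X>_t = int_0^t b(s)^2 ds (the drift term does not contribute). Here b(s) = 1/3, so
  b(s)^2 = 1/9.
Integrating from 0 to t:
  <X>_t = int_0^t (1/9) ds = t/9.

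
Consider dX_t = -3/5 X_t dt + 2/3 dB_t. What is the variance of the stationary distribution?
lim Var(X_t) = 10/27

The OU SDE dX = -theta X dt + sigma dB admits the integrating factor exp(theta t): d(exp(theta t) X_t) = sigma exp(theta t) dB_t. Integrating from 0 to t gives X_t = x_0 * exp(-theta t) + sigma * int_0^t exp(-theta (t-s)) dB_s for any initial x_0. The Itô integral has variance (by the Itô isometry) sigma^2 * int_0^t exp(-2 theta (t - s)) ds = sigma^2 * (1 - exp(-2 theta t)) / (2 theta), independent of x_0.
With theta = 3/5, sigma = 2/3:
  Var(X_t) = (2/3)^2 * (1 - exp(-2*3/5 t)) / (2 * 3/5) = 10/27 - 10*exp(-6*t/5)/27.
As t -> infinity, exp(-2*3/5 t) -> 0, so the stationary variance is sigma^2 / (2 theta) = 10/27.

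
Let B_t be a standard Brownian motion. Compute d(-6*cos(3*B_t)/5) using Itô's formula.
d(-6*cos(3*B_t)/5) = (27*cos(3*B_t)/5) dt + (18*sin(3*B_t)/5) dB_t

Itô's formula for f(B_t) gives d f(B_t) = f'(B_t) dB_t + (1/2) f''(B_t) dt. Compute derivatives of f(x) = -6*cos(3*x)/5:
  f'(x)  = 18*sin(3*x)/5
  f''(x) = 54*cos(3*x)/5
Substitute x = B_t and multiply the f'' term by 1/2:
  drift     = (1/2) * (54*cos(3*x)/5) evaluated at B_t = 27*cos(3*B_t)/5
  diffusion = (18*sin(3*x)/5) evaluated at B_t = 18*sin(3*B_t)/5
Therefore d(-6*cos(3*B_t)/5) = (27*cos(3*B_t)/5) dt + (18*sin(3*B_t)/5) dB_t.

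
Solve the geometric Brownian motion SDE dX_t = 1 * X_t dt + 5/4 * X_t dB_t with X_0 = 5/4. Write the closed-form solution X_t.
X_t = 5/4 * exp((7/32) * t + (5/4) * B_t)

For GBM dX = mu X dt + sigma X dB with X_0 = x_0, apply Itô to Y = log X: dY = (mu - sigma^2/2) dt + sigma dB, so Y_t = log(x_0) + (mu - sigma^2/2) t + sigma B_t and hence X_t = x_0 * exp((mu - sigma^2/2) t + sigma B_t).
With mu = 1, sigma = 5/4, x_0 = 5/4, this gives:
  X_t = 5/4 * exp((7/32) * t + (5/4) * B_t).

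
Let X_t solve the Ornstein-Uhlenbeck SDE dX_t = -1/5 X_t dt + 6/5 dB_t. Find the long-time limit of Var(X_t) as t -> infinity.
lim Var(X_t) = 18/5

The OU SDE dX = -theta X dt + sigma dB admits the integrating factor exp(theta t): d(exp(theta t) X_t) = sigma exp(theta t) dB_t. Integrating from 0 to t gives X_t = x_0 * exp(-theta t) + sigma * int_0^t exp(-theta (t-s)) dB_s for any initial x_0. The Itô integral has variance (by the Itô isometry) sigma^2 * int_0^t exp(-2 theta (t - s)) ds = sigma^2 * (1 - exp(-2 theta t)) / (2 theta), independent of x_0.
With theta = 1/5, sigma = 6/5:
  Var(X_t) = (6/5)^2 * (1 - exp(-2*1/5 t)) / (2 * 1/5) = 18/5 - 18*exp(-2*t/5)/5.
As t -> infinity, exp(-2*1/5 t) -> 0, so the stationary variance is sigma^2 / (2 theta) = 18/5.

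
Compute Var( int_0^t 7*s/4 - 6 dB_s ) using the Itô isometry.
Var = t*(49*t^2 - 504*t + 1728)/48

The Itô integral of a deterministic integrand f(s) has mean 0 because each increment f(s) * (B_{s+ds} - B_s) has mean 0. By the Itô isometry:
  Var( int_0^t f(s) dB_s ) = E[ (int_0^t f(s) dB_s)^2 ] = int_0^t f(s)^2 ds.
Here f(s) = 7*s/4 - 6, so f(s)^2 = (7*s - 24)^2/16. Integrate:
  int_0^t ((7*s - 24)^2/16) ds = t*(49*t^2 - 504*t + 1728)/48.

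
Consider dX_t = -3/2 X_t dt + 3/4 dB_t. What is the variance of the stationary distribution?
lim Var(X_t) = 3/16

The OU SDE dX = -theta X dt + sigma dB admits the integrating factor exp(theta t): d(exp(theta t) X_t) = sigma exp(theta t) dB_t. Integrating from 0 to t gives X_t = x_0 * exp(-theta t) + sigma * int_0^t exp(-theta (t-s)) dB_s for any initial x_0. The Itô integral has variance (by the Itô isometry) sigma^2 * int_0^t exp(-2 theta (t - s)) ds = sigma^2 * (1 - exp(-2 theta t)) / (2 theta), independent of x_0.
With theta = 3/2, sigma = 3/4:
  Var(X_t) = (3/4)^2 * (1 - exp(-2*3/2 t)) / (2 * 3/2) = 3/16 - 3*exp(-3*t)/16.
As t -> infinity, exp(-2*3/2 t) -> 0, so the stationary variance is sigma^2 / (2 theta) = 3/16.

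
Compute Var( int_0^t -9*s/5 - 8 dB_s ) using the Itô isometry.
Var = t*(27*t^2 + 360*t + 1600)/25

The Itô integral of a deterministic integrand f(s) has mean 0 because each increment f(s) * (B_{s+ds} - B_s) has mean 0. By the Itô isometry:
  Var( int_0^t f(s) dB_s ) = E[ (int_0^t f(s) dB_s)^2 ] = int_0^t f(s)^2 ds.
Here f(s) = -9*s/5 - 8, so f(s)^2 = (9*s + 40)^2/25. Integrate:
  int_0^t ((9*s + 40)^2/25) ds = t*(27*t^2 + 360*t + 1600)/25.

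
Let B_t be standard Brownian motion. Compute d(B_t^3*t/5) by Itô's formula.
d(B_t^3*t/5) = (B_t*(B_t^2 + 3*t)/5) dt + (3*B_t^2*t/5) dB_t

Itô's formula for f(t, x): d f(t, B_t) = (f_t + (1/2) f_xx) dt + f_x dB_t. Compute partials of f(t, x) = t*x^3/5:
  f_t(t,x)  = x^3/5
  f_x(t,x)  = 3*t*x^2/5
  f_xx(t,x) = 6*t*x/5
Assemble drift = f_t + (1/2) f_xx = x*(3*t + x^2)/5 and diffusion = f_x = 3*t*x^2/5. Substituting x = B_t:
  d(B_t^3*t/5) = (B_t*(B_t^2 + 3*t)/5) dt + (3*B_t^2*t/5) dB_t.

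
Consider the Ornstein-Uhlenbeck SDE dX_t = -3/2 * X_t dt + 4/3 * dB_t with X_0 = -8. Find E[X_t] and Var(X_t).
E[X_t] = -8*exp(-3*t/2); Var(X_t) = 16/27 - 16*exp(-3*t)/27

The OU SDE dX = -theta X dt + sigma dB admits the integrating factor exp(theta t): d(exp(theta t) X_t) = sigma exp(theta t) dB_t. Integrating from 0 to t:
  X_t = x_0 * exp(-theta t) + sigma * int_0^t exp(-theta (t-s)) dB_s.
The Itô integral has mean 0 and (by the Itô isometry) variance sigma^2 * int_0^t exp(-2 theta (t - s)) ds = sigma^2 * (1 - exp(-2 theta t)) / (2 theta).
With theta = 3/2, sigma = 4/3, x_0 = -8:
  E[X_t] = -8 * exp(-3/2 t) = -8*exp(-3*t/2)
  Var(X_t) = (4/3)^2 * (1 - exp(-2*3/2 t)) / (2 * 3/2) = 16/27 - 16*exp(-3*t)/27.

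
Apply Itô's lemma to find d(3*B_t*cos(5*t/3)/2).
d(3*B_t*cos(5*t/3)/2) = (-5*B_t*sin(5*t/3)/2) dt + (3*cos(5*t/3)/2) dB_t

Itô's formula for f(t, x): d f(t, B_t) = (f_t + (1/2) f_xx) dt + f_x dB_t. Compute partials of f(t, x) = 3*x*cos(5*t/3)/2:
  f_t(t,x)  = -5*x*sin(5*t/3)/2
  f_x(t,x)  = 3*cos(5*t/3)/2
  f_xx(t,x) = 0
Assemble drift = f_t + (1/2) f_xx = -5*x*sin(5*t/3)/2 and diffusion = f_x = 3*cos(5*t/3)/2. Substituting x = B_t:
  d(3*B_t*cos(5*t/3)/2) = (-5*B_t*sin(5*t/3)/2) dt + (3*cos(5*t/3)/2) dB_t.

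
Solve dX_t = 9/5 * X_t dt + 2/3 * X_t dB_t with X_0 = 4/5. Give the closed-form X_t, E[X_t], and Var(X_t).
X_t = 4/5 * exp((71/45) t + (2/3) B_t); E[X_t] = 4*exp(9*t/5)/5; Var(X_t) = 16*(exp(4*t/9) - 1)*exp(18*t/5)/25

For GBM dX = mu X dt + sigma X dB with X_0 = x_0, apply Itô to Y = log X: dY = (mu - sigma^2/2) dt + sigma dB, so Y_t = log(x_0) + (mu - sigma^2/2) t + sigma B_t and hence X_t = x_0 * exp((mu - sigma^2/2) t + sigma B_t).
With mu = 9/5, sigma = 2/3, x_0 = 4/5, this gives:
  X_t = 4/5 * exp((71/45) * t + (2/3) * B_t).
Since sigma*B_t ~ Normal(0, sigma^2 t), E[exp(sigma*B_t)] = exp(sigma^2 t / 2); so E[X_t] = x_0 * exp((mu - sigma^2/2) t) * exp(sigma^2 t / 2) = x_0 * exp(mu t) = 4*exp(9*t/5)/5.
Var(X_t) = E[X_t^2] - (E[X_t])^2 = x_0^2 * exp(2 mu t) * (exp(sigma^2 t) - 1) = 16*(exp(4*t/9) - 1)*exp(18*t/5)/25.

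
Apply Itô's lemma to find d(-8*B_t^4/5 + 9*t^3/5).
d(-8*B_t^4/5 + 9*t^3/5) = (-48*B_t^2/5 + 27*t^2/5) dt + (-32*B_t^3/5) dB_t

Itô's formula for f(t, x): d f(t, B_t) = (f_t + (1/2) f_xx) dt + f_x dB_t. Compute partials of f(t, x) = 9*t^3/5 - 8*x^4/5:
  f_t(t,x)  = 27*t^2/5
  f_x(t,x)  = -32*x^3/5
  f_xx(t,x) = -96*x^2/5
Assemble drift = f_t + (1/2) f_xx = 27*t^2/5 - 48*x^2/5 and diffusion = f_x = -32*x^3/5. Substituting x = B_t:
  d(-8*B_t^4/5 + 9*t^3/5) = (-48*B_t^2/5 + 27*t^2/5) dt + (-32*B_t^3/5) dB_t.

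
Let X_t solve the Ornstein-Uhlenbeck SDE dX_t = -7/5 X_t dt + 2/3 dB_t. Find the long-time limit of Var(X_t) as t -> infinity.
lim Var(X_t) = 10/63

The OU SDE dX = -theta X dt + sigma dB admits the integrating factor exp(theta t): d(exp(theta t) X_t) = sigma exp(theta t) dB_t. Integrating from 0 to t gives X_t = x_0 * exp(-theta t) + sigma * int_0^t exp(-theta (t-s)) dB_s for any initial x_0. The Itô integral has variance (by the Itô isometry) sigma^2 * int_0^t exp(-2 theta (t - s)) ds = sigma^2 * (1 - exp(-2 theta t)) / (2 theta), independent of x_0.
With theta = 7/5, sigma = 2/3:
  Var(X_t) = (2/3)^2 * (1 - exp(-2*7/5 t)) / (2 * 7/5) = 10/63 - 10*exp(-14*t/5)/63.
As t -> infinity, exp(-2*7/5 t) -> 0, so the stationary variance is sigma^2 / (2 theta) = 10/63.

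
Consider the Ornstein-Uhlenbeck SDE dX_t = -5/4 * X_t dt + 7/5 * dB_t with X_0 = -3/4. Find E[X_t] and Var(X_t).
E[X_t] = -3*exp(-5*t/4)/4; Var(X_t) = 98/125 - 98*exp(-5*t/2)/125

The OU SDE dX = -theta X dt + sigma dB admits the integrating factor exp(theta t): d(exp(theta t) X_t) = sigma exp(theta t) dB_t. Integrating from 0 to t:
  X_t = x_0 * exp(-theta t) + sigma * int_0^t exp(-theta (t-s)) dB_s.
The Itô integral has mean 0 and (by the Itô isometry) variance sigma^2 * int_0^t exp(-2 theta (t - s)) ds = sigma^2 * (1 - exp(-2 theta t)) / (2 theta).
With theta = 5/4, sigma = 7/5, x_0 = -3/4:
  E[X_t] = -3/4 * exp(-5/4 t) = -3*exp(-5*t/4)/4
  Var(X_t) = (7/5)^2 * (1 - exp(-2*5/4 t)) / (2 * 5/4) = 98/125 - 98*exp(-5*t/2)/125.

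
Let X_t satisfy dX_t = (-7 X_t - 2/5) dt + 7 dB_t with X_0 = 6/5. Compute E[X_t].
E[X_t] = -2/35 + 44*exp(-7*t)/35

Taking expectations and using E[dB_t] = 0, the mean m(t) = E[X_t] satisfies the ODE m'(t) = a m(t) + b with m(0) = x_0. With a = -7, b = -2/5, x_0 = 6/5, the solution is
  m(t) = x_0 * exp(a t) + (b/a) * (exp(a t) - 1)
       = (6/5) * exp((-7) t) + ((-2/5)/(-7)) * (exp((-7) t) - 1)
       = -2/35 + 44*exp(-7*t)/35.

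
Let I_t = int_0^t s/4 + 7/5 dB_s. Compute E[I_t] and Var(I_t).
E[I_t] = 0; Var(I_t) = t*(25*t^2 + 420*t + 2352)/1200

The Itô integral of a deterministic integrand f(s) has mean 0 because each increment f(s) * (B_{s+ds} - B_s) has mean 0. By the Itô isometry:
  Var( int_0^t f(s) dB_s ) = E[ (int_0^t f(s) dB_s)^2 ] = int_0^t f(s)^2 ds.
Here f(s) = s/4 + 7/5, so f(s)^2 = (5*s + 28)^2/400. Integrate:
  int_0^t ((5*s + 28)^2/400) ds = t*(25*t^2 + 420*t + 2352)/1200.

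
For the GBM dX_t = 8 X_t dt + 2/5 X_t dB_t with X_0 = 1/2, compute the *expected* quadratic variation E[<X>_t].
E[<X>_t] = exp(404*t/25)/404 - 1/404

<X>_t = int_0^t ((2/5) * X_s)^2 ds. Taking expectation inside the integral: E[<X>_t] = (2/5)^2 * int_0^t E[X_s^2] ds. For GBM, E[X_s^2] = x_0^2 * exp((2 mu + sigma^2) s). Integrating:
  E[<X>_t] = (2/5)^2 * (1/2)^2 * (exp((2*8 + (2/5)^2) t) - 1) / (2*8 + (2/5)^2)
           = (2/5)^2 * (1/2)^2 * (exp((404/25) t) - 1) / (404/25) = exp(404*t/25)/404 - 1/404.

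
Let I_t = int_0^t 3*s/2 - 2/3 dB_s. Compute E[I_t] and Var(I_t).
E[I_t] = 0; Var(I_t) = t*(27*t^2 - 36*t + 16)/36

The Itô integral of a deterministic integrand f(s) has mean 0 because each increment f(s) * (B_{s+ds} - B_s) has mean 0. By the Itô isometry:
  Var( int_0^t f(s) dB_s ) = E[ (int_0^t f(s) dB_s)^2 ] = int_0^t f(s)^2 ds.
Here f(s) = 3*s/2 - 2/3, so f(s)^2 = (9*s - 4)^2/36. Integrate:
  int_0^t ((9*s - 4)^2/36) ds = t*(27*t^2 - 36*t + 16)/36.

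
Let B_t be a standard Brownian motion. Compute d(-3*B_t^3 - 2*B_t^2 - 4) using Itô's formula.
d(-3*B_t^3 - 2*B_t^2 - 4) = (-9*B_t - 2) dt + (B_t*(-9*B_t - 4)) dB_t

Itô's formula for f(B_t) gives d f(B_t) = f'(B_t) dB_t + (1/2) f''(B_t) dt. Compute derivatives of f(x) = -3*x^3 - 2*x^2 - 4:
  f'(x)  = x*(-9*x - 4)
  f''(x) = -18*x - 4
Substitute x = B_t and multiply the f'' term by 1/2:
  drift     = (1/2) * (-18*x - 4) evaluated at B_t = -9*B_t - 2
  diffusion = (x*(-9*x - 4)) evaluated at B_t = B_t*(-9*B_t - 4)
Therefore d(-3*B_t^3 - 2*B_t^2 - 4) = (-9*B_t - 2) dt + (B_t*(-9*B_t - 4)) dB_t.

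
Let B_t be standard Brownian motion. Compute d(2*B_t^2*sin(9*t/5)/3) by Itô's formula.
d(2*B_t^2*sin(9*t/5)/3) = (6*B_t^2*cos(9*t/5)/5 + 2*sin(9*t/5)/3) dt + (4*B_t*sin(9*t/5)/3) dB_t

Itô's formula for f(t, x): d f(t, B_t) = (f_t + (1/2) f_xx) dt + f_x dB_t. Compute partials of f(t, x) = 2*x^2*sin(9*t/5)/3:
  f_t(t,x)  = 6*x^2*cos(9*t/5)/5
  f_x(t,x)  = 4*x*sin(9*t/5)/3
  f_xx(t,x) = 4*sin(9*t/5)/3
Assemble drift = f_t + (1/2) f_xx = 6*x^2*cos(9*t/5)/5 + 2*sin(9*t/5)/3 and diffusion = f_x = 4*x*sin(9*t/5)/3. Substituting x = B_t:
  d(2*B_t^2*sin(9*t/5)/3) = (6*B_t^2*cos(9*t/5)/5 + 2*sin(9*t/5)/3) dt + (4*B_t*sin(9*t/5)/3) dB_t.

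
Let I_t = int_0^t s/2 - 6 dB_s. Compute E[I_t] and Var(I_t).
E[I_t] = 0; Var(I_t) = t*(t^2 - 36*t + 432)/12

The Itô integral of a deterministic integrand f(s) has mean 0 because each increment f(s) * (B_{s+ds} - B_s) has mean 0. By the Itô isometry:
  Var( int_0^t f(s) dB_s ) = E[ (int_0^t f(s) dB_s)^2 ] = int_0^t f(s)^2 ds.
Here f(s) = s/2 - 6, so f(s)^2 = (s - 12)^2/4. Integrate:
  int_0^t ((s - 12)^2/4) ds = t*(t^2 - 36*t + 432)/12.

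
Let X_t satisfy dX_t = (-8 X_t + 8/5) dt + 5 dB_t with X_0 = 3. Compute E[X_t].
E[X_t] = 1/5 + 14*exp(-8*t)/5

Taking expectations and using E[dB_t] = 0, the mean m(t) = E[X_t] satisfies the ODE m'(t) = a m(t) + b with m(0) = x_0. With a = -8, b = 8/5, x_0 = 3, the solution is
  m(t) = x_0 * exp(a t) + (b/a) * (exp(a t) - 1)
       = 3 * exp((-8) t) + ((8/5)/(-8)) * (exp((-8) t) - 1)
       = 1/5 + 14*exp(-8*t)/5.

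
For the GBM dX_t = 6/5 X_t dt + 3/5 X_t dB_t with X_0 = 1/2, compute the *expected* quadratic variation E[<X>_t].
E[<X>_t] = 3*exp(69*t/25)/92 - 3/92

<X>_t = int_0^t ((3/5) * X_s)^2 ds. Taking expectation inside the integral: E[<X>_t] = (3/5)^2 * int_0^t E[X_s^2] ds. For GBM, E[X_s^2] = x_0^2 * exp((2 mu + sigma^2) s). Integrating:
  E[<X>_t] = (3/5)^2 * (1/2)^2 * (exp((2*(6/5) + (3/5)^2) t) - 1) / (2*(6/5) + (3/5)^2)
           = (3/5)^2 * (1/2)^2 * (exp((69/25) t) - 1) / (69/25) = 3*exp(69*t/25)/92 - 3/92.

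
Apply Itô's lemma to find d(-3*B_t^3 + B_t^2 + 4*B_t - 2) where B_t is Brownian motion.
d(-3*B_t^3 + B_t^2 + 4*B_t - 2) = (1 - 9*B_t) dt + (-9*B_t^2 + 2*B_t + 4) dB_t

Itô's formula for f(B_t) gives d f(B_t) = f'(B_t) dB_t + (1/2) f''(B_t) dt. Compute derivatives of f(x) = -3*x^3 + x^2 + 4*x - 2:
  f'(x)  = -9*x^2 + 2*x + 4
  f''(x) = 2 - 18*x
Substitute x = B_t and multiply the f'' term by 1/2:
  drift     = (1/2) * (2 - 18*x) evaluated at B_t = 1 - 9*B_t
  diffusion = (-9*x^2 + 2*x + 4) evaluated at B_t = -9*B_t^2 + 2*B_t + 4
Therefore d(-3*B_t^3 + B_t^2 + 4*B_t - 2) = (1 - 9*B_t) dt + (-9*B_t^2 + 2*B_t + 4) dB_t.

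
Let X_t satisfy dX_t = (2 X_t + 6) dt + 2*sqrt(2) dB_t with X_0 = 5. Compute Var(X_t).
Var(X_t) = 2*exp(4*t) - 2

The variance V(t) = Var(X_t) satisfies V'(t) = 2 a V(t) + c^2 with V(0) = 0 (drift coefficient is linear in X, diffusion is constant). With a = 2, c = 2*sqrt(2), the solution is
  V(t) = (c^2 / (2 a)) * (exp(2 a t) - 1)
       = ((2*sqrt(2))^2 / (2*2)) * (exp(4 t) - 1)
       = 2*exp(4*t) - 2.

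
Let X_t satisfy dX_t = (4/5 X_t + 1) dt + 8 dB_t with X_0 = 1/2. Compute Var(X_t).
Var(X_t) = 40*exp(8*t/5) - 40

The variance V(t) = Var(X_t) satisfies V'(t) = 2 a V(t) + c^2 with V(0) = 0 (drift coefficient is linear in X, diffusion is constant). With a = 4/5, c = 8, the solution is
  V(t) = (c^2 / (2 a)) * (exp(2 a t) - 1)
       = (8^2 / (2*(4/5))) * (exp((8/5) t) - 1)
       = 40*exp(8*t/5) - 40.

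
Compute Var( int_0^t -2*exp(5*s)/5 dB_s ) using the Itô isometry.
Var = 2*exp(10*t)/125 - 2/125

The Itô integral of a deterministic integrand f(s) has mean 0 because each increment f(s) * (B_{s+ds} - B_s) has mean 0. By the Itô isometry:
  Var( int_0^t f(s) dB_s ) = E[ (int_0^t f(s) dB_s)^2 ] = int_0^t f(s)^2 ds.
Here f(s) = -2*exp(5*s)/5, so f(s)^2 = 4*exp(10*s)/25. Integrate:
  int_0^t (4*exp(10*s)/25) ds = 2*exp(10*t)/125 - 2/125.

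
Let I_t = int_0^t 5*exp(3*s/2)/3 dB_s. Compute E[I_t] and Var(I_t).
E[I_t] = 0; Var(I_t) = 25*exp(3*t)/27 - 25/27

The Itô integral of a deterministic integrand f(s) has mean 0 because each increment f(s) * (B_{s+ds} - B_s) has mean 0. By the Itô isometry:
  Var( int_0^t f(s) dB_s ) = E[ (int_0^t f(s) dB_s)^2 ] = int_0^t f(s)^2 ds.
Here f(s) = 5*exp(3*s/2)/3, so f(s)^2 = 25*exp(3*s)/9. Integrate:
  int_0^t (25*exp(3*s)/9) ds = 25*exp(3*t)/27 - 25/27.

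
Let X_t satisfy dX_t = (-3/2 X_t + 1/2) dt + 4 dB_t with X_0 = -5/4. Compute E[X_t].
E[X_t] = 1/3 - 19*exp(-3*t/2)/12

Taking expectations and using E[dB_t] = 0, the mean m(t) = E[X_t] satisfies the ODE m'(t) = a m(t) + b with m(0) = x_0. With a = -3/2, b = 1/2, x_0 = -5/4, the solution is
  m(t) = x_0 * exp(a t) + (b/a) * (exp(a t) - 1)
       = (-5/4) * exp((-3/2) t) + ((1/2)/(-3/2)) * (exp((-3/2) t) - 1)
       = 1/3 - 19*exp(-3*t/2)/12.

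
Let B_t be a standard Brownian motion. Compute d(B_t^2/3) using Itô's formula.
d(B_t^2/3) = (1/3) dt + (2*B_t/3) dB_t

Itô's formula for f(B_t) gives d f(B_t) = f'(B_t) dB_t + (1/2) f''(B_t) dt. Compute derivatives of f(x) = x^2/3:
  f'(x)  = 2*x/3
  f''(x) = 2/3
Substitute x = B_t and multiply the f'' term by 1/2:
  drift     = (1/2) * (2/3) evaluated at B_t = 1/3
  diffusion = (2*x/3) evaluated at B_t = 2*B_t/3
Therefore d(B_t^2/3) = (1/3) dt + (2*B_t/3) dB_t.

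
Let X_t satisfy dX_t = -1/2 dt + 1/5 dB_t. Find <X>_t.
<X>_t = t/25

For an Itô process dX_t = a(t) dt + b(t) dB_t, the quadratic variation is <X>_t = int_0^t b(s)^2 ds (the drift term does not contribute). Here b(s) = 1/5, so
  b(s)^2 = 1/25.
Integrating from 0 to t:
  <X>_t = int_0^t (1/25) ds = t/25.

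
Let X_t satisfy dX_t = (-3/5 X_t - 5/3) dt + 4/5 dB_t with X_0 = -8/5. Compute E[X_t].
E[X_t] = -25/9 + 53*exp(-3*t/5)/45

Taking expectations and using E[dB_t] = 0, the mean m(t) = E[X_t] satisfies the ODE m'(t) = a m(t) + b with m(0) = x_0. With a = -3/5, b = -5/3, x_0 = -8/5, the solution is
  m(t) = x_0 * exp(a t) + (b/a) * (exp(a t) - 1)
       = (-8/5) * exp((-3/5) t) + ((-5/3)/(-3/5)) * (exp((-3/5) t) - 1)
       = -25/9 + 53*exp(-3*t/5)/45.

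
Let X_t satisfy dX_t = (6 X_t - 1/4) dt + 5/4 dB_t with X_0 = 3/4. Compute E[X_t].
E[X_t] = 17*exp(6*t)/24 + 1/24

Taking expectations and using E[dB_t] = 0, the mean m(t) = E[X_t] satisfies the ODE m'(t) = a m(t) + b with m(0) = x_0. With a = 6, b = -1/4, x_0 = 3/4, the solution is
  m(t) = x_0 * exp(a t) + (b/a) * (exp(a t) - 1)
       = (3/4) * exp(6 t) + ((-1/4)/6) * (exp(6 t) - 1)
       = 17*exp(6*t)/24 + 1/24.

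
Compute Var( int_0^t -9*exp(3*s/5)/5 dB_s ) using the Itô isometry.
Var = 27*exp(6*t/5)/10 - 27/10

The Itô integral of a deterministic integrand f(s) has mean 0 because each increment f(s) * (B_{s+ds} - B_s) has mean 0. By the Itô isometry:
  Var( int_0^t f(s) dB_s ) = E[ (int_0^t f(s) dB_s)^2 ] = int_0^t f(s)^2 ds.
Here f(s) = -9*exp(3*s/5)/5, so f(s)^2 = 81*exp(6*s/5)/25. Integrate:
  int_0^t (81*exp(6*s/5)/25) ds = 27*exp(6*t/5)/10 - 27/10.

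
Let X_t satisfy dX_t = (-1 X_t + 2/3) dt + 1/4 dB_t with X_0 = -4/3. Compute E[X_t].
E[X_t] = 2/3 - 2*exp(-t)

Taking expectations and using E[dB_t] = 0, the mean m(t) = E[X_t] satisfies the ODE m'(t) = a m(t) + b with m(0) = x_0. With a = -1, b = 2/3, x_0 = -4/3, the solution is
  m(t) = x_0 * exp(a t) + (b/a) * (exp(a t) - 1)
       = (-4/3) * exp((-1) t) + ((2/3)/(-1)) * (exp((-1) t) - 1)
       = 2/3 - 2*exp(-t).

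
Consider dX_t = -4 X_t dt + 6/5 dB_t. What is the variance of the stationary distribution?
lim Var(X_t) = 9/50

The OU SDE dX = -theta X dt + sigma dB admits the integrating factor exp(theta t): d(exp(theta t) X_t) = sigma exp(theta t) dB_t. Integrating from 0 to t gives X_t = x_0 * exp(-theta t) + sigma * int_0^t exp(-theta (t-s)) dB_s for any initial x_0. The Itô integral has variance (by the Itô isometry) sigma^2 * int_0^t exp(-2 theta (t - s)) ds = sigma^2 * (1 - exp(-2 theta t)) / (2 theta), independent of x_0.
With theta = 4, sigma = 6/5:
  Var(X_t) = (6/5)^2 * (1 - exp(-2*4 t)) / (2 * 4) = 9/50 - 9*exp(-8*t)/50.
As t -> infinity, exp(-2*4 t) -> 0, so the stationary variance is sigma^2 / (2 theta) = 9/50.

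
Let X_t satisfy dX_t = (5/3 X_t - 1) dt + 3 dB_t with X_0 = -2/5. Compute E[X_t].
E[X_t] = 3/5 - exp(5*t/3)

Taking expectations and using E[dB_t] = 0, the mean m(t) = E[X_t] satisfies the ODE m'(t) = a m(t) + b with m(0) = x_0. With a = 5/3, b = -1, x_0 = -2/5, the solution is
  m(t) = x_0 * exp(a t) + (b/a) * (exp(a t) - 1)
       = (-2/5) * exp((5/3) t) + ((-1)/(5/3)) * (exp((5/3) t) - 1)
       = 3/5 - exp(5*t/3).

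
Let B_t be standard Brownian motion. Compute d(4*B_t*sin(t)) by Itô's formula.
d(4*B_t*sin(t)) = (4*B_t*cos(t)) dt + (4*sin(t)) dB_t

Itô's formula for f(t, x): d f(t, B_t) = (f_t + (1/2) f_xx) dt + f_x dB_t. Compute partials of f(t, x) = 4*x*sin(t):
  f_t(t,x)  = 4*x*cos(t)
  f_x(t,x)  = 4*sin(t)
  f_xx(t,x) = 0
Assemble drift = f_t + (1/2) f_xx = 4*x*cos(t) and diffusion = f_x = 4*sin(t). Substituting x = B_t:
  d(4*B_t*sin(t)) = (4*B_t*cos(t)) dt + (4*sin(t)) dB_t.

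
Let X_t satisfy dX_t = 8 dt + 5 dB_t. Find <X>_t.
<X>_t = 25*t

For an Itô process dX_t = a(t) dt + b(t) dB_t, the quadratic variation is <X>_t = int_0^t b(s)^2 ds (the drift term does not contribute). Here b(s) = 5, so
  b(s)^2 = 25.
Integrating from 0 to t:
  <X>_t = int_0^t (25) ds = 25*t.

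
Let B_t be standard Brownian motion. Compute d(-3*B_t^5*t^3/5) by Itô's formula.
d(-3*B_t^5*t^3/5) = (B_t^3*t^2*(-9*B_t^2/5 - 6*t)) dt + (-3*B_t^4*t^3) dB_t

Itô's formula for f(t, x): d f(t, B_t) = (f_t + (1/2) f_xx) dt + f_x dB_t. Compute partials of f(t, x) = -3*t^3*x^5/5:
  f_t(t,x)  = -9*t^2*x^5/5
  f_x(t,x)  = -3*t^3*x^4
  f_xx(t,x) = -12*t^3*x^3
Assemble drift = f_t + (1/2) f_xx = t^2*x^3*(-6*t - 9*x^2/5) and diffusion = f_x = -3*t^3*x^4. Substituting x = B_t:
  d(-3*B_t^5*t^3/5) = (B_t^3*t^2*(-9*B_t^2/5 - 6*t)) dt + (-3*B_t^4*t^3) dB_t.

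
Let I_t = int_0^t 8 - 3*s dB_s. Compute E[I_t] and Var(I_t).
E[I_t] = 0; Var(I_t) = t*(3*t^2 - 24*t + 64)

The Itô integral of a deterministic integrand f(s) has mean 0 because each increment f(s) * (B_{s+ds} - B_s) has mean 0. By the Itô isometry:
  Var( int_0^t f(s) dB_s ) = E[ (int_0^t f(s) dB_s)^2 ] = int_0^t f(s)^2 ds.
Here f(s) = 8 - 3*s, so f(s)^2 = (3*s - 8)^2. Integrate:
  int_0^t ((3*s - 8)^2) ds = t*(3*t^2 - 24*t + 64).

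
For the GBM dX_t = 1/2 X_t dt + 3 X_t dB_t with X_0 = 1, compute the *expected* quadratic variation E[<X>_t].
E[<X>_t] = 9*exp(10*t)/10 - 9/10

<X>_t = int_0^t (3 * X_s)^2 ds. Taking expectation inside the integral: E[<X>_t] = 3^2 * int_0^t E[X_s^2] ds. For GBM, E[X_s^2] = x_0^2 * exp((2 mu + sigma^2) s). Integrating:
  E[<X>_t] = 3^2 * 1^2 * (exp((2*(1/2) + 3^2) t) - 1) / (2*(1/2) + 3^2)
           = 3^2 * 1^2 * (exp(10 t) - 1) / 10 = 9*exp(10*t)/10 - 9/10.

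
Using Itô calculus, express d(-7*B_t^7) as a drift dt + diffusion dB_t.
d(-7*B_t^7) = (-147*B_t^5) dt + (-49*B_t^6) dB_t

Itô's formula for f(B_t) gives d f(B_t) = f'(B_t) dB_t + (1/2) f''(B_t) dt. Compute derivatives of f(x) = -7*x^7:
  f'(x)  = -49*x^6
  f''(x) = -294*x^5
Substitute x = B_t and multiply the f'' term by 1/2:
  drift     = (1/2) * (-294*x^5) evaluated at B_t = -147*B_t^5
  diffusion = (-49*x^6) evaluated at B_t = -49*B_t^6
Therefore d(-7*B_t^7) = (-147*B_t^5) dt + (-49*B_t^6) dB_t.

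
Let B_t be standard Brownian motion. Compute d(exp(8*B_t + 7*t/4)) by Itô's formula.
d(exp(8*B_t + 7*t/4)) = (135*exp(8*B_t + 7*t/4)/4) dt + (8*exp(8*B_t + 7*t/4)) dB_t

Itô's formula for f(t, x): d f(t, B_t) = (f_t + (1/2) f_xx) dt + f_x dB_t. Compute partials of f(t, x) = exp(7*t/4 + 8*x):
  f_t(t,x)  = 7*exp(7*t/4 + 8*x)/4
  f_x(t,x)  = 8*exp(7*t/4 + 8*x)
  f_xx(t,x) = 64*exp(7*t/4 + 8*x)
Assemble drift = f_t + (1/2) f_xx = 135*exp(7*t/4 + 8*x)/4 and diffusion = f_x = 8*exp(7*t/4 + 8*x). Substituting x = B_t:
  d(exp(8*B_t + 7*t/4)) = (135*exp(8*B_t + 7*t/4)/4) dt + (8*exp(8*B_t + 7*t/4)) dB_t.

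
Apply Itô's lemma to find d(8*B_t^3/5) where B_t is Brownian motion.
d(8*B_t^3/5) = (24*B_t/5) dt + (24*B_t^2/5) dB_t

Itô's formula for f(B_t) gives d f(B_t) = f'(B_t) dB_t + (1/2) f''(B_t) dt. Compute derivatives of f(x) = 8*x^3/5:
  f'(x)  = 24*x^2/5
  f''(x) = 48*x/5
Substitute x = B_t and multiply the f'' term by 1/2:
  drift     = (1/2) * (48*x/5) evaluated at B_t = 24*B_t/5
  diffusion = (24*x^2/5) evaluated at B_t = 24*B_t^2/5
Therefore d(8*B_t^3/5) = (24*B_t/5) dt + (24*B_t^2/5) dB_t.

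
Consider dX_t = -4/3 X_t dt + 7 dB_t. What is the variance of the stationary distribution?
lim Var(X_t) = 147/8

The OU SDE dX = -theta X dt + sigma dB admits the integrating factor exp(theta t): d(exp(theta t) X_t) = sigma exp(theta t) dB_t. Integrating from 0 to t gives X_t = x_0 * exp(-theta t) + sigma * int_0^t exp(-theta (t-s)) dB_s for any initial x_0. The Itô integral has variance (by the Itô isometry) sigma^2 * int_0^t exp(-2 theta (t - s)) ds = sigma^2 * (1 - exp(-2 theta t)) / (2 theta), independent of x_0.
With theta = 4/3, sigma = 7:
  Var(X_t) = (7)^2 * (1 - exp(-2*4/3 t)) / (2 * 4/3) = 147/8 - 147*exp(-8*t/3)/8.
As t -> infinity, exp(-2*4/3 t) -> 0, so the stationary variance is sigma^2 / (2 theta) = 147/8.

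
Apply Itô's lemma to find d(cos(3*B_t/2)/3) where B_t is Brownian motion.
d(cos(3*B_t/2)/3) = (-3*cos(3*B_t/2)/8) dt + (-sin(3*B_t/2)/2) dB_t

Itô's formula for f(B_t) gives d f(B_t) = f'(B_t) dB_t + (1/2) f''(B_t) dt. Compute derivatives of f(x) = cos(3*x/2)/3:
  f'(x)  = -sin(3*x/2)/2
  f''(x) = -3*cos(3*x/2)/4
Substitute x = B_t and multiply the f'' term by 1/2:
  drift     = (1/2) * (-3*cos(3*x/2)/4) evaluated at B_t = -3*cos(3*B_t/2)/8
  diffusion = (-sin(3*x/2)/2) evaluated at B_t = -sin(3*B_t/2)/2
Therefore d(cos(3*B_t/2)/3) = (-3*cos(3*B_t/2)/8) dt + (-sin(3*B_t/2)/2) dB_t.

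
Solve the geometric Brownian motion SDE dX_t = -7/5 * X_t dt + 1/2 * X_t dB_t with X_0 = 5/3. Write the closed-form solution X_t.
X_t = 5/3 * exp((-61/40) * t + (1/2) * B_t)

For GBM dX = mu X dt + sigma X dB with X_0 = x_0, apply Itô to Y = log X: dY = (mu - sigma^2/2) dt + sigma dB, so Y_t = log(x_0) + (mu - sigma^2/2) t + sigma B_t and hence X_t = x_0 * exp((mu - sigma^2/2) t + sigma B_t).
With mu = -7/5, sigma = 1/2, x_0 = 5/3, this gives:
  X_t = 5/3 * exp((-61/40) * t + (1/2) * B_t).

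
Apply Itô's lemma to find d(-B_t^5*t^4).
d(-B_t^5*t^4) = (B_t^3*t^3*(-4*B_t^2 - 10*t)) dt + (-5*B_t^4*t^4) dB_t

Itô's formula for f(t, x): d f(t, B_t) = (f_t + (1/2) f_xx) dt + f_x dB_t. Compute partials of f(t, x) = -t^4*x^5:
  f_t(t,x)  = -4*t^3*x^5
  f_x(t,x)  = -5*t^4*x^4
  f_xx(t,x) = -20*t^4*x^3
Assemble drift = f_t + (1/2) f_xx = t^3*x^3*(-10*t - 4*x^2) and diffusion = f_x = -5*t^4*x^4. Substituting x = B_t:
  d(-B_t^5*t^4) = (B_t^3*t^3*(-4*B_t^2 - 10*t)) dt + (-5*B_t^4*t^4) dB_t.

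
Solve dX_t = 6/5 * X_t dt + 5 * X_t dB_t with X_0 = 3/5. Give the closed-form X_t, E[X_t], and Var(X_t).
X_t = 3/5 * exp((-113/10) t + (5) B_t); E[X_t] = 3*exp(6*t/5)/5; Var(X_t) = 9*(exp(25*t) - 1)*exp(12*t/5)/25

For GBM dX = mu X dt + sigma X dB with X_0 = x_0, apply Itô to Y = log X: dY = (mu - sigma^2/2) dt + sigma dB, so Y_t = log(x_0) + (mu - sigma^2/2) t + sigma B_t and hence X_t = x_0 * exp((mu - sigma^2/2) t + sigma B_t).
With mu = 6/5, sigma = 5, x_0 = 3/5, this gives:
  X_t = 3/5 * exp((-113/10) * t + (5) * B_t).
Since sigma*B_t ~ Normal(0, sigma^2 t), E[exp(sigma*B_t)] = exp(sigma^2 t / 2); so E[X_t] = x_0 * exp((mu - sigma^2/2) t) * exp(sigma^2 t / 2) = x_0 * exp(mu t) = 3*exp(6*t/5)/5.
Var(X_t) = E[X_t^2] - (E[X_t])^2 = x_0^2 * exp(2 mu t) * (exp(sigma^2 t) - 1) = 9*(exp(25*t) - 1)*exp(12*t/5)/25.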